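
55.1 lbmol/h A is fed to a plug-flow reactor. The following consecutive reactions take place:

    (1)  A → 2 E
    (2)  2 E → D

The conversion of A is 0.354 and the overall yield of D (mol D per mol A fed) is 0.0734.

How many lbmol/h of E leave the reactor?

Conversion of A: A consumed = 1ξ₁ = 0.354 × 55.1 → ξ₁ = 19.51 lbmol/h.
Yield of D: 1ξ₂ / 55.1 = 0.0734 → ξ₂ = 4.044 lbmol/h.
Outlet amounts (n = n₀ + Σ ν·ξ):
  A: 55.1 − 1(19.51) = 35.59
  E: 0 + 2(19.51) − 2(4.044) = 30.92
  D: 0 + 1(4.044) = 4.044

30.9 lbmol/h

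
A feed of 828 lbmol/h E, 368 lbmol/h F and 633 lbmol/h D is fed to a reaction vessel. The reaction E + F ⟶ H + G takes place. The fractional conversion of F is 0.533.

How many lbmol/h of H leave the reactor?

196 lbmol/h

F reacted = 0.533 × 368 = 196.1 lbmol/h; ν_F = −1, so ξ = 196.1/1 = 196.1 lbmol/h.
Outlet amounts (n = n₀ + ν ξ):
  E: 828 − 1(196.1) = 631.9
  F: 368 − 1(196.1) = 171.9
  H: 0 + 1(196.1) = 196.1
  G: 0 + 1(196.1) = 196.1
  D: 633 (inert)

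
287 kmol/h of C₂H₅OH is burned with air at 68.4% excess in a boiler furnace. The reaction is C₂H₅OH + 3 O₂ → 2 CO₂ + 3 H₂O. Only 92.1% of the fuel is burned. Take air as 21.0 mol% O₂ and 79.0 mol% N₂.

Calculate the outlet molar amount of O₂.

Stoichiometric O₂ = 3 × 287 = 861 kmol/h; O₂ fed = 861 × 1.684 = 1450 kmol/h.
N₂ fed = 1450 × 79/21 = 5454 kmol/h.
Fuel reacted = 0.921 × 287 → ξ = 264.3 kmol/h.
Outlet (n = n₀ + ν ξ):
  C₂H₅OH: 287 − 1(264.3) = 22.67
  O₂: 1450 − 3(264.3) = 656.9
  N₂: 5454 (inert)
  CO₂: 0 + 2(264.3) = 528.7
  H₂O: 0 + 3(264.3) = 793

657 kmol/h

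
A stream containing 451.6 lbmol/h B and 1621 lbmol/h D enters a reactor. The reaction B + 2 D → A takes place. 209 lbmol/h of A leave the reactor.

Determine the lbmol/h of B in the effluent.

243 lbmol/h

For A: n = n₀ + 1ξ → 209 = 0 + 1ξ, giving ξ = 209 lbmol/h.
Outlet amounts (n = n₀ + ν ξ):
  B: 451.6 − 1(209) = 242.6
  D: 1621 − 2(209) = 1203
  A: 0 + 1(209) = 209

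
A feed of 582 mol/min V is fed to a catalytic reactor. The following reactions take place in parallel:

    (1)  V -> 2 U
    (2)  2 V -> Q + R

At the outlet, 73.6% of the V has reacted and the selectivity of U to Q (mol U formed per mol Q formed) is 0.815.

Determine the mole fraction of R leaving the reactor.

Conversion of V: V consumed = 0.736 × 582 = 428.4 mol/min = 1ξ₁ + 2ξ₂.
Selectivity: 2ξ₁ / (1ξ₂) = 0.815 → ξ₁ = 0.4075 ξ₂.
Substitute: (1·0.4075 + 2) ξ₂ = 428.4 → ξ₂ = 177.9 mol/min, ξ₁ = 72.5 mol/min.
Outlet amounts (n = n₀ + Σ ν·ξ):
  V: 582 − 1(72.5) − 2(177.9) = 153.6
  U: 0 + 2(72.5) = 145
  Q: 0 + 1(177.9) = 177.9
  R: 0 + 1(177.9) = 177.9
Total out = 654.5 mol/min; y_R = 177.9 / 654.5 = 0.2718.

0.272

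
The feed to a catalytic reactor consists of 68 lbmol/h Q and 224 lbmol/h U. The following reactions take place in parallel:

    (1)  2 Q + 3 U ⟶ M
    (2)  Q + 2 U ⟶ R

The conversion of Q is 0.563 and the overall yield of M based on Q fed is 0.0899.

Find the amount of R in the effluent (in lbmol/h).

26.1 lbmol/h

Yield of M: 1ξ₁ / 68 = 0.0899 → ξ₁ = 6.113 lbmol/h.
Conversion of Q: 2ξ₁ + 1ξ₂ = 0.563 × 68 = 38.28 → ξ₂ = 26.06 lbmol/h.
Outlet amounts (n = n₀ + Σ ν·ξ):
  Q: 68 − 2(6.113) − 1(26.06) = 29.72
  U: 224 − 3(6.113) − 2(26.06) = 153.5
  M: 0 + 1(6.113) = 6.113
  R: 0 + 1(26.06) = 26.06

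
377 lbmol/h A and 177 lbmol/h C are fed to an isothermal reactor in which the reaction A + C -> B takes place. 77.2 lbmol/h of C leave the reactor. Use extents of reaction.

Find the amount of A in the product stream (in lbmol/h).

For C: n = n₀ − 1ξ → 77.2 = 177 − 1ξ, giving ξ = 99.8 lbmol/h.
Outlet amounts (n = n₀ + ν ξ):
  A: 377 − 1(99.8) = 277.2
  C: 177 − 1(99.8) = 77.2
  B: 0 + 1(99.8) = 99.8

277 lbmol/h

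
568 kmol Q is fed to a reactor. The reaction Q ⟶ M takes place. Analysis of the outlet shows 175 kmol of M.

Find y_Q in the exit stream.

0.692

For M: n = n₀ + 1ξ → 175 = 0 + 1ξ, giving ξ = 175 kmol.
Outlet amounts (n = n₀ + ν ξ):
  Q: 568 − 1(175) = 393
  M: 0 + 1(175) = 175
Total out = 568 kmol; y_Q = 393 / 568 = 0.6919.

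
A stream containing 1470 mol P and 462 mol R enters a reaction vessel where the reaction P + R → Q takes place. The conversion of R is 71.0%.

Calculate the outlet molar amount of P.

1140 mol

R reacted = 0.71 × 462 = 328 mol; ν_R = −1, so ξ = 328/1 = 328 mol.
Outlet amounts (n = n₀ + ν ξ):
  P: 1470 − 1(328) = 1142
  R: 462 − 1(328) = 134
  Q: 0 + 1(328) = 328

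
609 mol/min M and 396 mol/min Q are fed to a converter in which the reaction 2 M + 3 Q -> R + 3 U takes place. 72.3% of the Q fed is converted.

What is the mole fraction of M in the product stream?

0.46

Q reacted = 0.723 × 396 = 286.3 mol/min; ν_Q = −3, so ξ = 286.3/3 = 95.44 mol/min.
Outlet amounts (n = n₀ + ν ξ):
  M: 609 − 2(95.44) = 418.1
  Q: 396 − 3(95.44) = 109.7
  R: 0 + 1(95.44) = 95.44
  U: 0 + 3(95.44) = 286.3
Total out = 909.6 mol/min; y_M = 418.1 / 909.6 = 0.4597.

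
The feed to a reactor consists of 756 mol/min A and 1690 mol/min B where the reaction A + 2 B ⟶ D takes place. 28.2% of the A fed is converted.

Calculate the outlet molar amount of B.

A reacted = 0.282 × 756 = 213.2 mol/min; ν_A = −1, so ξ = 213.2/1 = 213.2 mol/min.
Outlet amounts (n = n₀ + ν ξ):
  A: 756 − 1(213.2) = 542.8
  B: 1690 − 2(213.2) = 1264
  D: 0 + 1(213.2) = 213.2

1260 mol/min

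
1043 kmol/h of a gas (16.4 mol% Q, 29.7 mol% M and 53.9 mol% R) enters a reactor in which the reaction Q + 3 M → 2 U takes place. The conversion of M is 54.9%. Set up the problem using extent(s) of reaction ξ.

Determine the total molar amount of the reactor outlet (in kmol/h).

930 kmol/h

M reacted = 0.549 × 309.8 = 170.1 kmol/h; ν_M = −3, so ξ = 170.1/3 = 56.69 kmol/h.
Outlet amounts (n = n₀ + ν ξ):
  Q: 171.1 − 1(56.69) = 114.4
  M: 309.8 − 3(56.69) = 139.7
  U: 0 + 2(56.69) = 113.4
  R: 562.2 (inert)
Total out = 114.4 + 139.7 + 113.4 + 562.2 = 929.6 kmol/h.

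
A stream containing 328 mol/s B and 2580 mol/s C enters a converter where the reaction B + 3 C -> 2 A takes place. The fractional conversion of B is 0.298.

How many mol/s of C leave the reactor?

2290 mol/s

B reacted = 0.298 × 328 = 97.74 mol/s; ν_B = −1, so ξ = 97.74/1 = 97.74 mol/s.
Outlet amounts (n = n₀ + ν ξ):
  B: 328 − 1(97.74) = 230.3
  C: 2580 − 3(97.74) = 2287
  A: 0 + 2(97.74) = 195.5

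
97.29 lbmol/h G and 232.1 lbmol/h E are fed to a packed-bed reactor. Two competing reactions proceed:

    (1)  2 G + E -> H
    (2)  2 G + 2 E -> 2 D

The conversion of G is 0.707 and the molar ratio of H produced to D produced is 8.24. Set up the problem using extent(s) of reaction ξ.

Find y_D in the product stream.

0.0151

Conversion of G: G consumed = 0.707 × 97.29 = 68.78 lbmol/h = 2ξ₁ + 2ξ₂.
Selectivity: 1ξ₁ / (2ξ₂) = 8.24 → ξ₁ = 16.48 ξ₂.
Substitute: (2·16.48 + 2) ξ₂ = 68.78 → ξ₂ = 1.968 lbmol/h, ξ₁ = 32.42 lbmol/h.
Outlet amounts (n = n₀ + Σ ν·ξ):
  G: 97.29 − 2(32.42) − 2(1.968) = 28.51
  E: 232.1 − 1(32.42) − 2(1.968) = 195.7
  H: 0 + 1(32.42) = 32.42
  D: 0 + 2(1.968) = 3.935
Total out = 260.6 lbmol/h; y_D = 3.935 / 260.6 = 0.0151.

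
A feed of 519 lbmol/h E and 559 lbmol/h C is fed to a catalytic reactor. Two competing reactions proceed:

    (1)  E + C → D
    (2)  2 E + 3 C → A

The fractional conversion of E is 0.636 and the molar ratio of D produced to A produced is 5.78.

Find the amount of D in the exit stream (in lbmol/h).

245 lbmol/h

Conversion of E: E consumed = 0.636 × 519 = 330.1 lbmol/h = 1ξ₁ + 2ξ₂.
Selectivity: 1ξ₁ / (1ξ₂) = 5.78 → ξ₁ = 5.78 ξ₂.
Substitute: (1·5.78 + 2) ξ₂ = 330.1 → ξ₂ = 42.43 lbmol/h, ξ₁ = 245.2 lbmol/h.
Outlet amounts (n = n₀ + Σ ν·ξ):
  E: 519 − 1(245.2) − 2(42.43) = 188.9
  C: 559 − 1(245.2) − 3(42.43) = 186.5
  D: 0 + 1(245.2) = 245.2
  A: 0 + 1(42.43) = 42.43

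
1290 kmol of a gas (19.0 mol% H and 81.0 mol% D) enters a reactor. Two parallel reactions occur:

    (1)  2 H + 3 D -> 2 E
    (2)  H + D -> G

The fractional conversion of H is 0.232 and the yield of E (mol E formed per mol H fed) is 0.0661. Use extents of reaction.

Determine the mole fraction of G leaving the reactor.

0.0332

Yield of E: 2ξ₁ / 245.1 = 0.0661 → ξ₁ = 8.101 kmol.
Conversion of H: 2ξ₁ + 1ξ₂ = 0.232 × 245.1 = 56.86 → ξ₂ = 40.66 kmol.
Outlet amounts (n = n₀ + Σ ν·ξ):
  H: 245.1 − 2(8.101) − 1(40.66) = 188.2
  D: 1045 − 3(8.101) − 1(40.66) = 979.9
  E: 0 + 2(8.101) = 16.2
  G: 0 + 1(40.66) = 40.66
Total out = 1225 kmol; y_G = 40.66 / 1225 = 0.03319.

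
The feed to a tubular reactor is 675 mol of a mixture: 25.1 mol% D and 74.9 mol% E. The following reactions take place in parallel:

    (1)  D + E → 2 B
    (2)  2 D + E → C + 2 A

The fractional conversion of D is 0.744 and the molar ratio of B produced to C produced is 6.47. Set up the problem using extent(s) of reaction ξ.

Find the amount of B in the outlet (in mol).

156 mol

Conversion of D: D consumed = 0.744 × 169.4 = 126.1 mol = 1ξ₁ + 2ξ₂.
Selectivity: 2ξ₁ / (1ξ₂) = 6.47 → ξ₁ = 3.235 ξ₂.
Substitute: (1·3.235 + 2) ξ₂ = 126.1 → ξ₂ = 24.08 mol, ξ₁ = 77.89 mol.
Outlet amounts (n = n₀ + Σ ν·ξ):
  D: 169.4 − 1(77.89) − 2(24.08) = 43.37
  E: 505.6 − 1(77.89) − 1(24.08) = 403.6
  B: 0 + 2(77.89) = 155.8
  C: 0 + 1(24.08) = 24.08
  A: 0 + 2(24.08) = 48.16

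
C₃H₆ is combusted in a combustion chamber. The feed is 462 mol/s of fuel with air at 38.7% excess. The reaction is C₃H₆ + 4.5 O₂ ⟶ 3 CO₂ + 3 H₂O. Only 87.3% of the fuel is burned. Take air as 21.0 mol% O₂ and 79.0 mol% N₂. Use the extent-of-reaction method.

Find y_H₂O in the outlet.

0.0841

Stoichiometric O₂ = 4.5 × 462 = 2079 mol/s; O₂ fed = 2079 × 1.387 = 2884 mol/s.
N₂ fed = 2884 × 79/21 = 10850 mol/s.
Fuel reacted = 0.873 × 462 → ξ = 403.3 mol/s.
Outlet (n = n₀ + ν ξ):
  C₃H₆: 462 − 1(403.3) = 58.67
  O₂: 2884 − 4.5(403.3) = 1069
  N₂: 10850 (inert)
  CO₂: 0 + 3(403.3) = 1210
  H₂O: 0 + 3(403.3) = 1210
Total out = 14390 mol/s; y_H₂O = 1210 / 14390 = 0.08406.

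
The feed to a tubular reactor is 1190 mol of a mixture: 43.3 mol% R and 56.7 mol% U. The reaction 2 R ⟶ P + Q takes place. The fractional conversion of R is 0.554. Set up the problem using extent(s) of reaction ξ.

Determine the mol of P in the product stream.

R reacted = 0.554 × 515.3 = 285.5 mol; ν_R = −2, so ξ = 285.5/2 = 142.7 mol.
Outlet amounts (n = n₀ + ν ξ):
  R: 515.3 − 2(142.7) = 229.8
  P: 0 + 1(142.7) = 142.7
  Q: 0 + 1(142.7) = 142.7
  U: 674.7 (inert)

143 mol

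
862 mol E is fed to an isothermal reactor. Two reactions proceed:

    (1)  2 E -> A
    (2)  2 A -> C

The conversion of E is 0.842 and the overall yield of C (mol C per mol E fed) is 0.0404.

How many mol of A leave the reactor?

293 mol

Conversion of E: E consumed = 2ξ₁ = 0.842 × 862 → ξ₁ = 362.9 mol.
Yield of C: 1ξ₂ / 862 = 0.0404 → ξ₂ = 34.82 mol.
Outlet amounts (n = n₀ + Σ ν·ξ):
  E: 862 − 2(362.9) = 136.2
  A: 0 + 1(362.9) − 2(34.82) = 293.3
  C: 0 + 1(34.82) = 34.82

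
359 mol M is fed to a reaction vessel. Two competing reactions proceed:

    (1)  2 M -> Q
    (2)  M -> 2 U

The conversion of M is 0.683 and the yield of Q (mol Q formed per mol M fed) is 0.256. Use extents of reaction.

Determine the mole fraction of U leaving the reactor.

Yield of Q: 1ξ₁ / 359 = 0.256 → ξ₁ = 91.9 mol.
Conversion of M: 2ξ₁ + 1ξ₂ = 0.683 × 359 = 245.2 → ξ₂ = 61.39 mol.
Outlet amounts (n = n₀ + Σ ν·ξ):
  M: 359 − 2(91.9) − 1(61.39) = 113.8
  Q: 0 + 1(91.9) = 91.9
  U: 0 + 2(61.39) = 122.8
Total out = 328.5 mol; y_U = 122.8 / 328.5 = 0.3738.

0.374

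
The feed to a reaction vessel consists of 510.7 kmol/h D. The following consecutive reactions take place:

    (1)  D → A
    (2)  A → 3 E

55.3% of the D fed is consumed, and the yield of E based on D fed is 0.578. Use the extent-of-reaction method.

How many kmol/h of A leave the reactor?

Conversion of D: D consumed = 1ξ₁ = 0.553 × 510.7 → ξ₁ = 282.4 kmol/h.
Yield of E: 3ξ₂ / 510.7 = 0.578 → ξ₂ = 98.39 kmol/h.
Outlet amounts (n = n₀ + Σ ν·ξ):
  D: 510.7 − 1(282.4) = 228.3
  A: 0 + 1(282.4) − 1(98.39) = 184
  E: 0 + 3(98.39) = 295.2

184 kmol/h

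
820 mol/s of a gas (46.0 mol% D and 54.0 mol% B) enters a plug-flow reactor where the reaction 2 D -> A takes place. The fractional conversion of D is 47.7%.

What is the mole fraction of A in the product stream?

0.123

D reacted = 0.477 × 377.2 = 179.9 mol/s; ν_D = −2, so ξ = 179.9/2 = 89.96 mol/s.
Outlet amounts (n = n₀ + ν ξ):
  D: 377.2 − 2(89.96) = 197.3
  A: 0 + 1(89.96) = 89.96
  B: 442.8 (inert)
Total out = 730 mol/s; y_A = 89.96 / 730 = 0.1232.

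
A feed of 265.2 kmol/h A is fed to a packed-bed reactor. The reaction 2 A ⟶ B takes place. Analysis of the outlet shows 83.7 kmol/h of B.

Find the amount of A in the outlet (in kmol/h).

For B: n = n₀ + 1ξ → 83.7 = 0 + 1ξ, giving ξ = 83.7 kmol/h.
Outlet amounts (n = n₀ + ν ξ):
  A: 265.2 − 2(83.7) = 97.8
  B: 0 + 1(83.7) = 83.7

97.8 kmol/h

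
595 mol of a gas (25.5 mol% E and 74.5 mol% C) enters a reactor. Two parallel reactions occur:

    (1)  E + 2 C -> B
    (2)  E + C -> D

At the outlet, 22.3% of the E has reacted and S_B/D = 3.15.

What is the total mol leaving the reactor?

Conversion of E: E consumed = 0.223 × 151.7 = 33.83 mol = 1ξ₁ + 1ξ₂.
Selectivity: 1ξ₁ / (1ξ₂) = 3.15 → ξ₁ = 3.15 ξ₂.
Substitute: (1·3.15 + 1) ξ₂ = 33.83 → ξ₂ = 8.153 mol, ξ₁ = 25.68 mol.
Outlet amounts (n = n₀ + Σ ν·ξ):
  E: 151.7 − 1(25.68) − 1(8.153) = 117.9
  C: 443.3 − 2(25.68) − 1(8.153) = 383.8
  B: 0 + 1(25.68) = 25.68
  D: 0 + 1(8.153) = 8.153
Total out = 117.9 + 383.8 + 25.68 + 8.153 = 535.5 mol.

535 mol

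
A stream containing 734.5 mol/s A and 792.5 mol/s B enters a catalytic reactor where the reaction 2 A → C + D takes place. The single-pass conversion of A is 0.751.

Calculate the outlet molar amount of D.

A reacted = 0.751 × 734.5 = 551.6 mol/s; ν_A = −2, so ξ = 551.6/2 = 275.8 mol/s.
Outlet amounts (n = n₀ + ν ξ):
  A: 734.5 − 2(275.8) = 182.9
  C: 0 + 1(275.8) = 275.8
  D: 0 + 1(275.8) = 275.8
  B: 792.5 (inert)

276 mol/s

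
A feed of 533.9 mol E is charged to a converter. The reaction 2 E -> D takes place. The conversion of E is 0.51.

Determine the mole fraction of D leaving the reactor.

E reacted = 0.51 × 533.9 = 272.3 mol; ν_E = −2, so ξ = 272.3/2 = 136.1 mol.
Outlet amounts (n = n₀ + ν ξ):
  E: 533.9 − 2(136.1) = 261.6
  D: 0 + 1(136.1) = 136.1
Total out = 397.8 mol; y_D = 136.1 / 397.8 = 0.3423.

0.342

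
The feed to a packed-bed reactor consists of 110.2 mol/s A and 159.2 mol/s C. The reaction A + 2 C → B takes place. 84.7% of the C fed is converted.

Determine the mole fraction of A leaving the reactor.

C reacted = 0.847 × 159.2 = 134.8 mol/s; ν_C = −2, so ξ = 134.8/2 = 67.42 mol/s.
Outlet amounts (n = n₀ + ν ξ):
  A: 110.2 − 1(67.42) = 42.78
  C: 159.2 − 2(67.42) = 24.36
  B: 0 + 1(67.42) = 67.42
Total out = 134.6 mol/s; y_A = 42.78 / 134.6 = 0.3179.

0.318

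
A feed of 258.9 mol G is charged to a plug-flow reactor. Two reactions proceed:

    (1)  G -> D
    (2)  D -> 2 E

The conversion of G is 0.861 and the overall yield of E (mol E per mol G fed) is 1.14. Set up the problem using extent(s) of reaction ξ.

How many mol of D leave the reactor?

75.3 mol

Conversion of G: G consumed = 1ξ₁ = 0.861 × 258.9 → ξ₁ = 222.9 mol.
Yield of E: 2ξ₂ / 258.9 = 1.14 → ξ₂ = 147.6 mol.
Outlet amounts (n = n₀ + Σ ν·ξ):
  G: 258.9 − 1(222.9) = 35.99
  D: 0 + 1(222.9) − 1(147.6) = 75.34
  E: 0 + 2(147.6) = 295.1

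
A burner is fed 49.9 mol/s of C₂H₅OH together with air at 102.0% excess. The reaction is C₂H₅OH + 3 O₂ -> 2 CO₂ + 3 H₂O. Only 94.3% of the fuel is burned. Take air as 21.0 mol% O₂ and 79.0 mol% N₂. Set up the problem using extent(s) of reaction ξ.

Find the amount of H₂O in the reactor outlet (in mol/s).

Stoichiometric O₂ = 3 × 49.9 = 149.7 mol/s; O₂ fed = 149.7 × 2.020 = 302.4 mol/s.
N₂ fed = 302.4 × 79/21 = 1138 mol/s.
Fuel reacted = 0.943 × 49.9 → ξ = 47.06 mol/s.
Outlet (n = n₀ + ν ξ):
  C₂H₅OH: 49.9 − 1(47.06) = 2.844
  O₂: 302.4 − 3(47.06) = 161.2
  N₂: 1138 (inert)
  CO₂: 0 + 2(47.06) = 94.11
  H₂O: 0 + 3(47.06) = 141.2

141 mol/s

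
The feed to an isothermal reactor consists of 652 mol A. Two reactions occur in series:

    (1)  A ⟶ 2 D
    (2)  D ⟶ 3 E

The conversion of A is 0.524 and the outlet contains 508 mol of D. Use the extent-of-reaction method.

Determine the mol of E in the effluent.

Conversion of A: A consumed = 1ξ₁ = 0.524 × 652 → ξ₁ = 341.6 mol.
D balance: n_D = 0 + 2ξ₁ − 1ξ₂ = 508 → ξ₂ = (2·341.6 − 508)/1 = 175.3 mol.
Outlet amounts (n = n₀ + Σ ν·ξ):
  A: 652 − 1(341.6) = 310.4
  D: 0 + 2(341.6) − 1(175.3) = 508
  E: 0 + 3(175.3) = 525.9

526 mol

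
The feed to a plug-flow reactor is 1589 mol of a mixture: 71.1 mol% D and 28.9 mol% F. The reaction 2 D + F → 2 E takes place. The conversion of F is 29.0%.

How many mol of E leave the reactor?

266 mol

F reacted = 0.29 × 459.2 = 133.2 mol; ν_F = −1, so ξ = 133.2/1 = 133.2 mol.
Outlet amounts (n = n₀ + ν ξ):
  D: 1130 − 2(133.2) = 863.4
  F: 459.2 − 1(133.2) = 326
  E: 0 + 2(133.2) = 266.3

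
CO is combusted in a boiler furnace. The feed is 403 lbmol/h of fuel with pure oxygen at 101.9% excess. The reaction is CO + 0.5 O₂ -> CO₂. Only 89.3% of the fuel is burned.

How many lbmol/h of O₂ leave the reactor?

227 lbmol/h

Stoichiometric O₂ = 0.5 × 403 = 201.5 lbmol/h; O₂ fed = 201.5 × 2.019 = 406.8 lbmol/h.
Fuel reacted = 0.893 × 403 → ξ = 359.9 lbmol/h.
Outlet (n = n₀ + ν ξ):
  CO: 403 − 1(359.9) = 43.12
  O₂: 406.8 − 0.5(359.9) = 226.9
  CO₂: 0 + 1(359.9) = 359.9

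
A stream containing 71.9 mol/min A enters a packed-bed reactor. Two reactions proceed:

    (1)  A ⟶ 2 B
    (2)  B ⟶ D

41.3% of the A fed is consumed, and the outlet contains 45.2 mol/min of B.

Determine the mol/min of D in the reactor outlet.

14.2 mol/min

Conversion of A: A consumed = 1ξ₁ = 0.413 × 71.9 → ξ₁ = 29.69 mol/min.
B balance: n_B = 0 + 2ξ₁ − 1ξ₂ = 45.2 → ξ₂ = (2·29.69 − 45.2)/1 = 14.19 mol/min.
Outlet amounts (n = n₀ + Σ ν·ξ):
  A: 71.9 − 1(29.69) = 42.21
  B: 0 + 2(29.69) − 1(14.19) = 45.2
  D: 0 + 1(14.19) = 14.19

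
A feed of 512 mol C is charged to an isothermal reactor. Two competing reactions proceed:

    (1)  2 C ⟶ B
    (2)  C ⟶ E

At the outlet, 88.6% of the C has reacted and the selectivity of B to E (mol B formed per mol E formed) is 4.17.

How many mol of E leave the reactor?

Conversion of C: C consumed = 0.886 × 512 = 453.6 mol = 2ξ₁ + 1ξ₂.
Selectivity: 1ξ₁ / (1ξ₂) = 4.17 → ξ₁ = 4.17 ξ₂.
Substitute: (2·4.17 + 1) ξ₂ = 453.6 → ξ₂ = 48.57 mol, ξ₁ = 202.5 mol.
Outlet amounts (n = n₀ + Σ ν·ξ):
  C: 512 − 2(202.5) − 1(48.57) = 58.37
  B: 0 + 1(202.5) = 202.5
  E: 0 + 1(48.57) = 48.57

48.6 mol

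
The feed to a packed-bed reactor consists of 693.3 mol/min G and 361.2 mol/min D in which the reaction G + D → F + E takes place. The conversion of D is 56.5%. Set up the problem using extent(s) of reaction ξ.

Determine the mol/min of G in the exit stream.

489 mol/min

D reacted = 0.565 × 361.2 = 204.1 mol/min; ν_D = −1, so ξ = 204.1/1 = 204.1 mol/min.
Outlet amounts (n = n₀ + ν ξ):
  G: 693.3 − 1(204.1) = 489.2
  D: 361.2 − 1(204.1) = 157.1
  F: 0 + 1(204.1) = 204.1
  E: 0 + 1(204.1) = 204.1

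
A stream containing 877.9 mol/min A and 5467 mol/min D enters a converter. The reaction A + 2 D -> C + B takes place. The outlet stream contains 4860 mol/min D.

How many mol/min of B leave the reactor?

For D: n = n₀ − 2ξ → 4860 = 5467 − 2ξ, giving ξ = 303.5 mol/min.
Outlet amounts (n = n₀ + ν ξ):
  A: 877.9 − 1(303.5) = 574.4
  D: 5467 − 2(303.5) = 4860
  C: 0 + 1(303.5) = 303.5
  B: 0 + 1(303.5) = 303.5

304 mol/min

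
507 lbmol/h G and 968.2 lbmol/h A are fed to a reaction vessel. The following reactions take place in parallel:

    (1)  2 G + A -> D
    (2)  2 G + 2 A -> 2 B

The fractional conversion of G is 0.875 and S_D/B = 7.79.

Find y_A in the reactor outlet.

0.711

Conversion of G: G consumed = 0.875 × 507 = 443.6 lbmol/h = 2ξ₁ + 2ξ₂.
Selectivity: 1ξ₁ / (2ξ₂) = 7.79 → ξ₁ = 15.58 ξ₂.
Substitute: (2·15.58 + 2) ξ₂ = 443.6 → ξ₂ = 13.38 lbmol/h, ξ₁ = 208.4 lbmol/h.
Outlet amounts (n = n₀ + Σ ν·ξ):
  G: 507 − 2(208.4) − 2(13.38) = 63.37
  A: 968.2 − 1(208.4) − 2(13.38) = 733
  D: 0 + 1(208.4) = 208.4
  B: 0 + 2(13.38) = 26.76
Total out = 1032 lbmol/h; y_A = 733 / 1032 = 0.7106.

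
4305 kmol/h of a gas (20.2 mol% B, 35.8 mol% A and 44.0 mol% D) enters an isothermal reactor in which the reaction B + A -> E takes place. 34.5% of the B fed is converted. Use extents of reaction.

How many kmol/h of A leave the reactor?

1240 kmol/h

B reacted = 0.345 × 869.6 = 300 kmol/h; ν_B = −1, so ξ = 300/1 = 300 kmol/h.
Outlet amounts (n = n₀ + ν ξ):
  B: 869.6 − 1(300) = 569.6
  A: 1541 − 1(300) = 1241
  E: 0 + 1(300) = 300
  D: 1894 (inert)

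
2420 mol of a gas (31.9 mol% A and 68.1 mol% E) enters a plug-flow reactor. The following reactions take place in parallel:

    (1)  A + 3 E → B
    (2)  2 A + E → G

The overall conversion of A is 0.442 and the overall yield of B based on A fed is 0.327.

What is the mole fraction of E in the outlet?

0.538

Yield of B: 1ξ₁ / 772 = 0.327 → ξ₁ = 252.4 mol.
Conversion of A: 1ξ₁ + 2ξ₂ = 0.442 × 772 = 341.2 → ξ₂ = 44.39 mol.
Outlet amounts (n = n₀ + Σ ν·ξ):
  A: 772 − 1(252.4) − 2(44.39) = 430.8
  E: 1648 − 3(252.4) − 1(44.39) = 846.3
  B: 0 + 1(252.4) = 252.4
  G: 0 + 1(44.39) = 44.39
Total out = 1574 mol; y_E = 846.3 / 1574 = 0.5377.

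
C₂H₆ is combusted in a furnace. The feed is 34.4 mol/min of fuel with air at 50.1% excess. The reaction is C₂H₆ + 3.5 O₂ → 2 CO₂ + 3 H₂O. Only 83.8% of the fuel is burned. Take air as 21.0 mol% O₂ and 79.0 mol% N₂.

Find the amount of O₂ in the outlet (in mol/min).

79.8 mol/min

Stoichiometric O₂ = 3.5 × 34.4 = 120.4 mol/min; O₂ fed = 120.4 × 1.501 = 180.7 mol/min.
N₂ fed = 180.7 × 79/21 = 679.9 mol/min.
Fuel reacted = 0.838 × 34.4 → ξ = 28.83 mol/min.
Outlet (n = n₀ + ν ξ):
  C₂H₆: 34.4 − 1(28.83) = 5.573
  O₂: 180.7 − 3.5(28.83) = 79.83
  N₂: 679.9 (inert)
  CO₂: 0 + 2(28.83) = 57.65
  H₂O: 0 + 3(28.83) = 86.48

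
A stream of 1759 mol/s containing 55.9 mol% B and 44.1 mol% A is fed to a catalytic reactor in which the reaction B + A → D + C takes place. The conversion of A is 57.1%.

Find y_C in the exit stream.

A reacted = 0.571 × 775.7 = 442.9 mol/s; ν_A = −1, so ξ = 442.9/1 = 442.9 mol/s.
Outlet amounts (n = n₀ + ν ξ):
  B: 983.3 − 1(442.9) = 540.3
  A: 775.7 − 1(442.9) = 332.8
  D: 0 + 1(442.9) = 442.9
  C: 0 + 1(442.9) = 442.9
Total out = 1759 mol/s; y_C = 442.9 / 1759 = 0.2518.

0.252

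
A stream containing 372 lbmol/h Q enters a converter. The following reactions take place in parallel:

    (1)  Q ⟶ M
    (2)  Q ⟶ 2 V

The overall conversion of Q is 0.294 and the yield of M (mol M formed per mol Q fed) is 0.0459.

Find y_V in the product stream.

Yield of M: 1ξ₁ / 372 = 0.0459 → ξ₁ = 17.07 lbmol/h.
Conversion of Q: 1ξ₁ + 1ξ₂ = 0.294 × 372 = 109.4 → ξ₂ = 92.29 lbmol/h.
Outlet amounts (n = n₀ + Σ ν·ξ):
  Q: 372 − 1(17.07) − 1(92.29) = 262.6
  M: 0 + 1(17.07) = 17.07
  V: 0 + 2(92.29) = 184.6
Total out = 464.3 lbmol/h; y_V = 184.6 / 464.3 = 0.3976.

0.398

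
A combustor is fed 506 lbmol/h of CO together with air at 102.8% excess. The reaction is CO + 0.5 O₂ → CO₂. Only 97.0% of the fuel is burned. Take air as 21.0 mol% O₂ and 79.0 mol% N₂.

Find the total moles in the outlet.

Stoichiometric O₂ = 0.5 × 506 = 253 lbmol/h; O₂ fed = 253 × 2.028 = 513.1 lbmol/h.
N₂ fed = 513.1 × 79/21 = 1930 lbmol/h.
Fuel reacted = 0.97 × 506 → ξ = 490.8 lbmol/h.
Outlet (n = n₀ + ν ξ):
  CO: 506 − 1(490.8) = 15.18
  O₂: 513.1 − 0.5(490.8) = 267.7
  N₂: 1930 (inert)
  CO₂: 0 + 1(490.8) = 490.8
Total out = 15.18 + 267.7 + 1930 + 490.8 = 2704 lbmol/h.

2700 lbmol/h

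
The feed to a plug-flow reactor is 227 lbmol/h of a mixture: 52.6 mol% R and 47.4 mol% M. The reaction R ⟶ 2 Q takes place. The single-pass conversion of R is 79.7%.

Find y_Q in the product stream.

0.591

R reacted = 0.797 × 119.4 = 95.16 lbmol/h; ν_R = −1, so ξ = 95.16/1 = 95.16 lbmol/h.
Outlet amounts (n = n₀ + ν ξ):
  R: 119.4 − 1(95.16) = 24.24
  Q: 0 + 2(95.16) = 190.3
  M: 107.6 (inert)
Total out = 322.2 lbmol/h; y_Q = 190.3 / 322.2 = 0.5908.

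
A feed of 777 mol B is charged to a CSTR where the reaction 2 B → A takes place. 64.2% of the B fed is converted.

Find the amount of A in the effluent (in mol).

249 mol

B reacted = 0.642 × 777 = 498.8 mol; ν_B = −2, so ξ = 498.8/2 = 249.4 mol.
Outlet amounts (n = n₀ + ν ξ):
  B: 777 − 2(249.4) = 278.2
  A: 0 + 1(249.4) = 249.4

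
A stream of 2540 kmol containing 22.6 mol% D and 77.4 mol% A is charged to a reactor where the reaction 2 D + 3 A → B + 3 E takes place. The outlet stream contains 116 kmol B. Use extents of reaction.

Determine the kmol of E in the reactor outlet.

348 kmol

For B: n = n₀ + 1ξ → 116 = 0 + 1ξ, giving ξ = 116 kmol.
Outlet amounts (n = n₀ + ν ξ):
  D: 574 − 2(116) = 342
  A: 1966 − 3(116) = 1618
  B: 0 + 1(116) = 116
  E: 0 + 3(116) = 348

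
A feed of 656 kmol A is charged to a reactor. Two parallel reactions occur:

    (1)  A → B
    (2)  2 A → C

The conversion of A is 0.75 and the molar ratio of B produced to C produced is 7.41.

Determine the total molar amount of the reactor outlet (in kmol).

604 kmol

Conversion of A: A consumed = 0.75 × 656 = 492 kmol = 1ξ₁ + 2ξ₂.
Selectivity: 1ξ₁ / (1ξ₂) = 7.41 → ξ₁ = 7.41 ξ₂.
Substitute: (1·7.41 + 2) ξ₂ = 492 → ξ₂ = 52.28 kmol, ξ₁ = 387.4 kmol.
Outlet amounts (n = n₀ + Σ ν·ξ):
  A: 656 − 1(387.4) − 2(52.28) = 164
  B: 0 + 1(387.4) = 387.4
  C: 0 + 1(52.28) = 52.28
Total out = 164 + 387.4 + 52.28 = 603.7 kmol.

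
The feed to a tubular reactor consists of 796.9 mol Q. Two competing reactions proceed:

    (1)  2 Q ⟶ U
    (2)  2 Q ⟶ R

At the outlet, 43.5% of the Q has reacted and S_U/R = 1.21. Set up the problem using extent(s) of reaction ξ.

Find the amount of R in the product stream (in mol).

Conversion of Q: Q consumed = 0.435 × 796.9 = 346.7 mol = 2ξ₁ + 2ξ₂.
Selectivity: 1ξ₁ / (1ξ₂) = 1.21 → ξ₁ = 1.21 ξ₂.
Substitute: (2·1.21 + 2) ξ₂ = 346.7 → ξ₂ = 78.43 mol, ξ₁ = 94.9 mol.
Outlet amounts (n = n₀ + Σ ν·ξ):
  Q: 796.9 − 2(94.9) − 2(78.43) = 450.2
  U: 0 + 1(94.9) = 94.9
  R: 0 + 1(78.43) = 78.43

78.4 mol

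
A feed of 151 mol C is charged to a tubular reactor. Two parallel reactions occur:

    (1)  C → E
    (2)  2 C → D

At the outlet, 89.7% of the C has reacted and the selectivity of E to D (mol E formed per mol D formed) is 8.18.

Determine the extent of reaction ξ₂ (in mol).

ξ₂ = 13.3 mol

Conversion of C: C consumed = 0.897 × 151 = 135.4 mol = 1ξ₁ + 2ξ₂.
Selectivity: 1ξ₁ / (1ξ₂) = 8.18 → ξ₁ = 8.18 ξ₂.
Substitute: (1·8.18 + 2) ξ₂ = 135.4 → ξ₂ = 13.31 mol, ξ₁ = 108.8 mol.
Outlet amounts (n = n₀ + Σ ν·ξ):
  C: 151 − 1(108.8) − 2(13.31) = 15.55
  E: 0 + 1(108.8) = 108.8
  D: 0 + 1(13.31) = 13.31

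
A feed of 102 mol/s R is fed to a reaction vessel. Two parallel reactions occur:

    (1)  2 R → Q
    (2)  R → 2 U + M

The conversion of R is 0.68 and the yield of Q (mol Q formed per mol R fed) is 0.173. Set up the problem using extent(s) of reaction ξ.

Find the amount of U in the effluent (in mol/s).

68.1 mol/s

Yield of Q: 1ξ₁ / 102 = 0.173 → ξ₁ = 17.65 mol/s.
Conversion of R: 2ξ₁ + 1ξ₂ = 0.68 × 102 = 69.36 → ξ₂ = 34.07 mol/s.
Outlet amounts (n = n₀ + Σ ν·ξ):
  R: 102 − 2(17.65) − 1(34.07) = 32.64
  Q: 0 + 1(17.65) = 17.65
  U: 0 + 2(34.07) = 68.14
  M: 0 + 1(34.07) = 34.07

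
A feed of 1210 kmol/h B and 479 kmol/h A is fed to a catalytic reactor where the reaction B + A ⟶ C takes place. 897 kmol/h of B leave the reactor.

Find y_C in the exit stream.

0.227

For B: n = n₀ − 1ξ → 897 = 1210 − 1ξ, giving ξ = 313 kmol/h.
Outlet amounts (n = n₀ + ν ξ):
  B: 1210 − 1(313) = 897
  A: 479 − 1(313) = 166
  C: 0 + 1(313) = 313
Total out = 1376 kmol/h; y_C = 313 / 1376 = 0.2275.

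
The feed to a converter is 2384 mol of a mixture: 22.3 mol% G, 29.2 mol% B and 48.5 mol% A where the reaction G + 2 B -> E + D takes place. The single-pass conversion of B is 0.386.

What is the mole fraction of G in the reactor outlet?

0.177

B reacted = 0.386 × 696.1 = 268.7 mol; ν_B = −2, so ξ = 268.7/2 = 134.4 mol.
Outlet amounts (n = n₀ + ν ξ):
  G: 531.6 − 1(134.4) = 397.3
  B: 696.1 − 2(134.4) = 427.4
  E: 0 + 1(134.4) = 134.4
  D: 0 + 1(134.4) = 134.4
  A: 1156 (inert)
Total out = 2250 mol; y_G = 397.3 / 2250 = 0.1766.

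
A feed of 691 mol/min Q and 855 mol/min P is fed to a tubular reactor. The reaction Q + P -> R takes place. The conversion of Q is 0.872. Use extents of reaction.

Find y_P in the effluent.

0.268

Q reacted = 0.872 × 691 = 602.6 mol/min; ν_Q = −1, so ξ = 602.6/1 = 602.6 mol/min.
Outlet amounts (n = n₀ + ν ξ):
  Q: 691 − 1(602.6) = 88.45
  P: 855 − 1(602.6) = 252.4
  R: 0 + 1(602.6) = 602.6
Total out = 943.4 mol/min; y_P = 252.4 / 943.4 = 0.2676.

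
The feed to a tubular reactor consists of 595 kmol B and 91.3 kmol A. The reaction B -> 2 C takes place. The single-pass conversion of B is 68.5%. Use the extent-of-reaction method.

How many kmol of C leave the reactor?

B reacted = 0.685 × 595 = 407.6 kmol; ν_B = −1, so ξ = 407.6/1 = 407.6 kmol.
Outlet amounts (n = n₀ + ν ξ):
  B: 595 − 1(407.6) = 187.4
  C: 0 + 2(407.6) = 815.2
  A: 91.3 (inert)

815 kmol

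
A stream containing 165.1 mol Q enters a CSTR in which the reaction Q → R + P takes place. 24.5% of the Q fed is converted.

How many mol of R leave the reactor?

40.4 mol

Q reacted = 0.245 × 165.1 = 40.45 mol; ν_Q = −1, so ξ = 40.45/1 = 40.45 mol.
Outlet amounts (n = n₀ + ν ξ):
  Q: 165.1 − 1(40.45) = 124.7
  R: 0 + 1(40.45) = 40.45
  P: 0 + 1(40.45) = 40.45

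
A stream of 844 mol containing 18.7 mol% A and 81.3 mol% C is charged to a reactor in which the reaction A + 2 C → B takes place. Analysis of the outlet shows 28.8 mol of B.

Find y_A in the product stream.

For B: n = n₀ + 1ξ → 28.8 = 0 + 1ξ, giving ξ = 28.8 mol.
Outlet amounts (n = n₀ + ν ξ):
  A: 157.8 − 1(28.8) = 129
  C: 686.2 − 2(28.8) = 628.6
  B: 0 + 1(28.8) = 28.8
Total out = 786.4 mol; y_A = 129 / 786.4 = 0.1641.

0.164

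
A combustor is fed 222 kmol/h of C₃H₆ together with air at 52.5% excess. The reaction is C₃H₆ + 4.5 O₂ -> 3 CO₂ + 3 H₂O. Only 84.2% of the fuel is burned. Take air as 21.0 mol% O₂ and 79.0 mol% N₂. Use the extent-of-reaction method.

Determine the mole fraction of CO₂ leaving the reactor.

Stoichiometric O₂ = 4.5 × 222 = 999 kmol/h; O₂ fed = 999 × 1.525 = 1523 kmol/h.
N₂ fed = 1523 × 79/21 = 5731 kmol/h.
Fuel reacted = 0.842 × 222 → ξ = 186.9 kmol/h.
Outlet (n = n₀ + ν ξ):
  C₃H₆: 222 − 1(186.9) = 35.08
  O₂: 1523 − 4.5(186.9) = 682.3
  N₂: 5731 (inert)
  CO₂: 0 + 3(186.9) = 560.8
  H₂O: 0 + 3(186.9) = 560.8
Total out = 7570 kmol/h; y_CO₂ = 560.8 / 7570 = 0.07408.

0.0741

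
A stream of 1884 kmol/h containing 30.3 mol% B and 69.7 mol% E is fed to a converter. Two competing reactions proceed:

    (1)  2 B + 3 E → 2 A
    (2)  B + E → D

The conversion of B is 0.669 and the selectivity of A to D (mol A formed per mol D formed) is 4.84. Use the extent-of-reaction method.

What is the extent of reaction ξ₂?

ξ₂ = 65.4 kmol/h

Conversion of B: B consumed = 0.669 × 570.9 = 381.9 kmol/h = 2ξ₁ + 1ξ₂.
Selectivity: 2ξ₁ / (1ξ₂) = 4.84 → ξ₁ = 2.42 ξ₂.
Substitute: (2·2.42 + 1) ξ₂ = 381.9 → ξ₂ = 65.39 kmol/h, ξ₁ = 158.3 kmol/h.
Outlet amounts (n = n₀ + Σ ν·ξ):
  B: 570.9 − 2(158.3) − 1(65.39) = 189
  E: 1313 − 3(158.3) − 1(65.39) = 773
  A: 0 + 2(158.3) = 316.5
  D: 0 + 1(65.39) = 65.39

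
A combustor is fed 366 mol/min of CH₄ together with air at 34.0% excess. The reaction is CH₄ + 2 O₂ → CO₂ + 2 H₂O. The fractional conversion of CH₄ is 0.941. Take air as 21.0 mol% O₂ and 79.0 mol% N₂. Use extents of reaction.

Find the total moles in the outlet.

5040 mol/min

Stoichiometric O₂ = 2 × 366 = 732 mol/min; O₂ fed = 732 × 1.340 = 980.9 mol/min.
N₂ fed = 980.9 × 79/21 = 3690 mol/min.
Fuel reacted = 0.941 × 366 → ξ = 344.4 mol/min.
Outlet (n = n₀ + ν ξ):
  CH₄: 366 − 1(344.4) = 21.59
  O₂: 980.9 − 2(344.4) = 292.1
  N₂: 3690 (inert)
  CO₂: 0 + 1(344.4) = 344.4
  H₂O: 0 + 2(344.4) = 688.8
Total out = 21.59 + 292.1 + 3690 + 344.4 + 688.8 = 5037 mol/min.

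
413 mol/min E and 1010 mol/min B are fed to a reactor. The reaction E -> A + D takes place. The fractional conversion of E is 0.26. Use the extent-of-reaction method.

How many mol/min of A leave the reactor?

107 mol/min

E reacted = 0.26 × 413 = 107.4 mol/min; ν_E = −1, so ξ = 107.4/1 = 107.4 mol/min.
Outlet amounts (n = n₀ + ν ξ):
  E: 413 − 1(107.4) = 305.6
  A: 0 + 1(107.4) = 107.4
  D: 0 + 1(107.4) = 107.4
  B: 1010 (inert)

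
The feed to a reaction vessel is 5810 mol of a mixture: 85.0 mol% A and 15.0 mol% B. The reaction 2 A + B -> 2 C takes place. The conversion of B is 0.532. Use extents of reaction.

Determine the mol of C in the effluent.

927 mol

B reacted = 0.532 × 871.5 = 463.6 mol; ν_B = −1, so ξ = 463.6/1 = 463.6 mol.
Outlet amounts (n = n₀ + ν ξ):
  A: 4938 − 2(463.6) = 4011
  B: 871.5 − 1(463.6) = 407.9
  C: 0 + 2(463.6) = 927.3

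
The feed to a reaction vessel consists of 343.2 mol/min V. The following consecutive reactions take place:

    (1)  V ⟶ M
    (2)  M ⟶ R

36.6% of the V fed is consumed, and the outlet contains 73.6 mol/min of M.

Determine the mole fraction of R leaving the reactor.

Conversion of V: V consumed = 1ξ₁ = 0.366 × 343.2 → ξ₁ = 125.6 mol/min.
M balance: n_M = 0 + 1ξ₁ − 1ξ₂ = 73.6 → ξ₂ = (1·125.6 − 73.6)/1 = 52.01 mol/min.
Outlet amounts (n = n₀ + Σ ν·ξ):
  V: 343.2 − 1(125.6) = 217.6
  M: 0 + 1(125.6) − 1(52.01) = 73.6
  R: 0 + 1(52.01) = 52.01
Total out = 343.2 mol/min; y_R = 52.01 / 343.2 = 0.1515.

0.152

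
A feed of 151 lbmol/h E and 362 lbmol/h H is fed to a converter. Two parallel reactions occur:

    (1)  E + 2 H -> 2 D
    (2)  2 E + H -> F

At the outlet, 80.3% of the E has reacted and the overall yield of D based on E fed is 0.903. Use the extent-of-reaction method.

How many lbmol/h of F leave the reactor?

26.5 lbmol/h

Yield of D: 2ξ₁ / 151 = 0.903 → ξ₁ = 68.18 lbmol/h.
Conversion of E: 1ξ₁ + 2ξ₂ = 0.803 × 151 = 121.3 → ξ₂ = 26.54 lbmol/h.
Outlet amounts (n = n₀ + Σ ν·ξ):
  E: 151 − 1(68.18) − 2(26.54) = 29.75
  H: 362 − 2(68.18) − 1(26.54) = 199.1
  D: 0 + 2(68.18) = 136.4
  F: 0 + 1(26.54) = 26.54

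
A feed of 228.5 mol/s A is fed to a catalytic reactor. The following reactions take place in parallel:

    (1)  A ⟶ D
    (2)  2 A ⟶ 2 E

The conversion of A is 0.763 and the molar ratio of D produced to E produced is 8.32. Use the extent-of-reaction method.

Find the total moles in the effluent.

Conversion of A: A consumed = 0.763 × 228.5 = 174.3 mol/s = 1ξ₁ + 2ξ₂.
Selectivity: 1ξ₁ / (2ξ₂) = 8.32 → ξ₁ = 16.64 ξ₂.
Substitute: (1·16.64 + 2) ξ₂ = 174.3 → ξ₂ = 9.353 mol/s, ξ₁ = 155.6 mol/s.
Outlet amounts (n = n₀ + Σ ν·ξ):
  A: 228.5 − 1(155.6) − 2(9.353) = 54.15
  D: 0 + 1(155.6) = 155.6
  E: 0 + 2(9.353) = 18.71
Total out = 54.15 + 155.6 + 18.71 = 228.5 mol/s.

228 mol/s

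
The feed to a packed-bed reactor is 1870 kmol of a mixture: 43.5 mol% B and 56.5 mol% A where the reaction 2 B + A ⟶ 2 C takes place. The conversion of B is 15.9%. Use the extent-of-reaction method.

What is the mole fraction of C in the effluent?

B reacted = 0.159 × 813.5 = 129.3 kmol; ν_B = −2, so ξ = 129.3/2 = 64.67 kmol.
Outlet amounts (n = n₀ + ν ξ):
  B: 813.5 − 2(64.67) = 684.1
  A: 1057 − 1(64.67) = 991.9
  C: 0 + 2(64.67) = 129.3
Total out = 1805 kmol; y_C = 129.3 / 1805 = 0.07164.

0.0716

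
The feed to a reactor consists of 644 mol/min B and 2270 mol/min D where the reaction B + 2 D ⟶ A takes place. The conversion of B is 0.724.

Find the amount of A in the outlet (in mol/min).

B reacted = 0.724 × 644 = 466.3 mol/min; ν_B = −1, so ξ = 466.3/1 = 466.3 mol/min.
Outlet amounts (n = n₀ + ν ξ):
  B: 644 − 1(466.3) = 177.7
  D: 2270 − 2(466.3) = 1337
  A: 0 + 1(466.3) = 466.3

466 mol/min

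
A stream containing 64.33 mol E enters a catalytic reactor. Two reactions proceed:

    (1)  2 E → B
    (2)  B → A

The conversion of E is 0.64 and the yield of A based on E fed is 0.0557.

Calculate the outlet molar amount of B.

17 mol

Conversion of E: E consumed = 2ξ₁ = 0.64 × 64.33 → ξ₁ = 20.59 mol.
Yield of A: 1ξ₂ / 64.33 = 0.0557 → ξ₂ = 3.583 mol.
Outlet amounts (n = n₀ + Σ ν·ξ):
  E: 64.33 − 2(20.59) = 23.16
  B: 0 + 1(20.59) − 1(3.583) = 17
  A: 0 + 1(3.583) = 3.583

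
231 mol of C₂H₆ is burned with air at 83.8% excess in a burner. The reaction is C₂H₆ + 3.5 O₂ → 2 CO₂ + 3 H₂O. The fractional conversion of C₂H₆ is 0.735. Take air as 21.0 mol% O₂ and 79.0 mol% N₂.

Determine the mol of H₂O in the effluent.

509 mol

Stoichiometric O₂ = 3.5 × 231 = 808.5 mol; O₂ fed = 808.5 × 1.838 = 1486 mol.
N₂ fed = 1486 × 79/21 = 5590 mol.
Fuel reacted = 0.735 × 231 → ξ = 169.8 mol.
Outlet (n = n₀ + ν ξ):
  C₂H₆: 231 − 1(169.8) = 61.22
  O₂: 1486 − 3.5(169.8) = 891.8
  N₂: 5590 (inert)
  CO₂: 0 + 2(169.8) = 339.6
  H₂O: 0 + 3(169.8) = 509.4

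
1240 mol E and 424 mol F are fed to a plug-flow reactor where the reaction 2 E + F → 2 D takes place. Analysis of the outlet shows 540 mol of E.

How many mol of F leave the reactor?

For E: n = n₀ − 2ξ → 540 = 1240 − 2ξ, giving ξ = 350 mol.
Outlet amounts (n = n₀ + ν ξ):
  E: 1240 − 2(350) = 540
  F: 424 − 1(350) = 74
  D: 0 + 2(350) = 700

74 mol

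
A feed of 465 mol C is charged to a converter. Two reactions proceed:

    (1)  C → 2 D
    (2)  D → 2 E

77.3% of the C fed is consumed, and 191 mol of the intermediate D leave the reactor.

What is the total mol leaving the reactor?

1350 mol

Conversion of C: C consumed = 1ξ₁ = 0.773 × 465 → ξ₁ = 359.4 mol.
D balance: n_D = 0 + 2ξ₁ − 1ξ₂ = 191 → ξ₂ = (2·359.4 − 191)/1 = 527.9 mol.
Outlet amounts (n = n₀ + Σ ν·ξ):
  C: 465 − 1(359.4) = 105.6
  D: 0 + 2(359.4) − 1(527.9) = 191
  E: 0 + 2(527.9) = 1056
Total out = 105.6 + 191 + 1056 = 1352 mol.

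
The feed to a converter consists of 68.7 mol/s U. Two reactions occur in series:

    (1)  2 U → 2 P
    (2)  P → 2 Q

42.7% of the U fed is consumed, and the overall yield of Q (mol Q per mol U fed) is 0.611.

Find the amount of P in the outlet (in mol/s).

Conversion of U: U consumed = 2ξ₁ = 0.427 × 68.7 → ξ₁ = 14.67 mol/s.
Yield of Q: 2ξ₂ / 68.7 = 0.611 → ξ₂ = 20.99 mol/s.
Outlet amounts (n = n₀ + Σ ν·ξ):
  U: 68.7 − 2(14.67) = 39.37
  P: 0 + 2(14.67) − 1(20.99) = 8.347
  Q: 0 + 2(20.99) = 41.98

8.35 mol/s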